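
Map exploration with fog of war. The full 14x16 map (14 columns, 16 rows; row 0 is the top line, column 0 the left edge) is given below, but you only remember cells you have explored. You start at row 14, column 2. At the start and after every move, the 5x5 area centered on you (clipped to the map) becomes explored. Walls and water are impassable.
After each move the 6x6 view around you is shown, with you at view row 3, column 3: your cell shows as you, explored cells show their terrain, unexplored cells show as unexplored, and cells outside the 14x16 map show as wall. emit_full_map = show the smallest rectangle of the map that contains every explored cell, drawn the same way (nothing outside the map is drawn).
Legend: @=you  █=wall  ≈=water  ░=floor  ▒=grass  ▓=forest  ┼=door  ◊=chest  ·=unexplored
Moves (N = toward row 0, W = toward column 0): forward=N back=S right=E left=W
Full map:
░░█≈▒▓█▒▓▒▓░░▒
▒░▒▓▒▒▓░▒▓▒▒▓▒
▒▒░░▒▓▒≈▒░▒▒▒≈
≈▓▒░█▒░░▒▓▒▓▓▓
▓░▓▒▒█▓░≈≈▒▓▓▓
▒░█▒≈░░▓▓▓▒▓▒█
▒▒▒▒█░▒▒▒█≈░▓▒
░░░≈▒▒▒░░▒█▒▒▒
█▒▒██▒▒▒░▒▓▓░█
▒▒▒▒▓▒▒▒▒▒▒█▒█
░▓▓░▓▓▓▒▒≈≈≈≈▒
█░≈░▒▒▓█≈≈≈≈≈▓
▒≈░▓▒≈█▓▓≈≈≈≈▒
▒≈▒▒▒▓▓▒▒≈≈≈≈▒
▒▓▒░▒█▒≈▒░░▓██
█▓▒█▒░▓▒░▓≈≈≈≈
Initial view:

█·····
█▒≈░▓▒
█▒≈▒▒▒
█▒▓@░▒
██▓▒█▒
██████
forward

█·····
██░≈░▒
█▒≈░▓▒
█▒≈@▒▒
█▒▓▒░▒
██▓▒█▒

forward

█·····
█░▓▓░▓
██░≈░▒
█▒≈@▓▒
█▒≈▒▒▒
█▒▓▒░▒

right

······
░▓▓░▓▓
█░≈░▒▒
▒≈░@▒≈
▒≈▒▒▒▓
▒▓▒░▒█

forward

······
·▒▒▒▓▒
░▓▓░▓▓
█░≈@▒▒
▒≈░▓▒≈
▒≈▒▒▒▓

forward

······
·▒▒██▒
·▒▒▒▓▒
░▓▓@▓▓
█░≈░▒▒
▒≈░▓▒≈

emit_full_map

·▒▒██▒
·▒▒▒▓▒
░▓▓@▓▓
█░≈░▒▒
▒≈░▓▒≈
▒≈▒▒▒▓
▒▓▒░▒█
█▓▒█▒·

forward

······
·░░≈▒▒
·▒▒██▒
·▒▒@▓▒
░▓▓░▓▓
█░≈░▒▒

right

······
░░≈▒▒▒
▒▒██▒▒
▒▒▒@▒▒
▓▓░▓▓▓
░≈░▒▒▓

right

······
░≈▒▒▒░
▒██▒▒▒
▒▒▓@▒▒
▓░▓▓▓▒
≈░▒▒▓█

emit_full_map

·░░≈▒▒▒░
·▒▒██▒▒▒
·▒▒▒▓@▒▒
░▓▓░▓▓▓▒
█░≈░▒▒▓█
▒≈░▓▒≈··
▒≈▒▒▒▓··
▒▓▒░▒█··
█▓▒█▒···


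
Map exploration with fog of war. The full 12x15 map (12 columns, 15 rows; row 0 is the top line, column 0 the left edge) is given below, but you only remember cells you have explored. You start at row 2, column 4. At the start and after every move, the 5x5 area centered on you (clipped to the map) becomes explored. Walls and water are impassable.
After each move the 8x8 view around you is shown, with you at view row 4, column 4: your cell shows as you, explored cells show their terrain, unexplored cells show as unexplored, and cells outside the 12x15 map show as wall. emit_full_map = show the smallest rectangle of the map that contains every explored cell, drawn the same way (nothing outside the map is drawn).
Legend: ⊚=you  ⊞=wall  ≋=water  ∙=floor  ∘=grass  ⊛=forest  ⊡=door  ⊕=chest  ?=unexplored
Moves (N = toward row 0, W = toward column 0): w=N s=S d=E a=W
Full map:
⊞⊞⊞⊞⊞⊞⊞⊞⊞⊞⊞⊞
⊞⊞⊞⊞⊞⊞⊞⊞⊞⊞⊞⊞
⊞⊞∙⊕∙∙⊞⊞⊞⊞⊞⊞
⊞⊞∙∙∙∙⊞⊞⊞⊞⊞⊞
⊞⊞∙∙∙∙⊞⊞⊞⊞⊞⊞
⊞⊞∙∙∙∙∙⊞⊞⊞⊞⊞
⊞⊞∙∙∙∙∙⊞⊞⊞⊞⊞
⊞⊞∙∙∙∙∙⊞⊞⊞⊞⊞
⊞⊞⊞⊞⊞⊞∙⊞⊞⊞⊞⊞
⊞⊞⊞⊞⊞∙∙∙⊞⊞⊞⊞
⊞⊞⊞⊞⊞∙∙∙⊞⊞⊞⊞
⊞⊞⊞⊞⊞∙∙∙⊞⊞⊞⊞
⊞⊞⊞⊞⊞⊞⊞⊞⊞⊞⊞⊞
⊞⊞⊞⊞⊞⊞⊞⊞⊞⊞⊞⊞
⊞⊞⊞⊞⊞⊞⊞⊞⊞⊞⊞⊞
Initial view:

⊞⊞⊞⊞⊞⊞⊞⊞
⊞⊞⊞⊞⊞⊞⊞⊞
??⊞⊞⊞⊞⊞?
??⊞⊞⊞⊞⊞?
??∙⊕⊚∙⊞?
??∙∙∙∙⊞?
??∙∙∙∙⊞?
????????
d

⊞⊞⊞⊞⊞⊞⊞⊞
⊞⊞⊞⊞⊞⊞⊞⊞
?⊞⊞⊞⊞⊞⊞?
?⊞⊞⊞⊞⊞⊞?
?∙⊕∙⊚⊞⊞?
?∙∙∙∙⊞⊞?
?∙∙∙∙⊞⊞?
????????

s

⊞⊞⊞⊞⊞⊞⊞⊞
?⊞⊞⊞⊞⊞⊞?
?⊞⊞⊞⊞⊞⊞?
?∙⊕∙∙⊞⊞?
?∙∙∙⊚⊞⊞?
?∙∙∙∙⊞⊞?
??∙∙∙∙⊞?
????????

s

?⊞⊞⊞⊞⊞⊞?
?⊞⊞⊞⊞⊞⊞?
?∙⊕∙∙⊞⊞?
?∙∙∙∙⊞⊞?
?∙∙∙⊚⊞⊞?
??∙∙∙∙⊞?
??∙∙∙∙⊞?
????????

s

?⊞⊞⊞⊞⊞⊞?
?∙⊕∙∙⊞⊞?
?∙∙∙∙⊞⊞?
?∙∙∙∙⊞⊞?
??∙∙⊚∙⊞?
??∙∙∙∙⊞?
??∙∙∙∙⊞?
????????

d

⊞⊞⊞⊞⊞⊞??
∙⊕∙∙⊞⊞??
∙∙∙∙⊞⊞⊞?
∙∙∙∙⊞⊞⊞?
?∙∙∙⊚⊞⊞?
?∙∙∙∙⊞⊞?
?∙∙∙∙⊞⊞?
????????

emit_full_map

⊞⊞⊞⊞⊞⊞?
⊞⊞⊞⊞⊞⊞?
∙⊕∙∙⊞⊞?
∙∙∙∙⊞⊞⊞
∙∙∙∙⊞⊞⊞
?∙∙∙⊚⊞⊞
?∙∙∙∙⊞⊞
?∙∙∙∙⊞⊞

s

∙⊕∙∙⊞⊞??
∙∙∙∙⊞⊞⊞?
∙∙∙∙⊞⊞⊞?
?∙∙∙∙⊞⊞?
?∙∙∙⊚⊞⊞?
?∙∙∙∙⊞⊞?
??⊞⊞∙⊞⊞?
????????

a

?∙⊕∙∙⊞⊞?
?∙∙∙∙⊞⊞⊞
?∙∙∙∙⊞⊞⊞
??∙∙∙∙⊞⊞
??∙∙⊚∙⊞⊞
??∙∙∙∙⊞⊞
??⊞⊞⊞∙⊞⊞
????????

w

?⊞⊞⊞⊞⊞⊞?
?∙⊕∙∙⊞⊞?
?∙∙∙∙⊞⊞⊞
?∙∙∙∙⊞⊞⊞
??∙∙⊚∙⊞⊞
??∙∙∙∙⊞⊞
??∙∙∙∙⊞⊞
??⊞⊞⊞∙⊞⊞

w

?⊞⊞⊞⊞⊞⊞?
?⊞⊞⊞⊞⊞⊞?
?∙⊕∙∙⊞⊞?
?∙∙∙∙⊞⊞⊞
?∙∙∙⊚⊞⊞⊞
??∙∙∙∙⊞⊞
??∙∙∙∙⊞⊞
??∙∙∙∙⊞⊞

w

⊞⊞⊞⊞⊞⊞⊞⊞
?⊞⊞⊞⊞⊞⊞?
?⊞⊞⊞⊞⊞⊞?
?∙⊕∙∙⊞⊞?
?∙∙∙⊚⊞⊞⊞
?∙∙∙∙⊞⊞⊞
??∙∙∙∙⊞⊞
??∙∙∙∙⊞⊞

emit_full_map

⊞⊞⊞⊞⊞⊞?
⊞⊞⊞⊞⊞⊞?
∙⊕∙∙⊞⊞?
∙∙∙⊚⊞⊞⊞
∙∙∙∙⊞⊞⊞
?∙∙∙∙⊞⊞
?∙∙∙∙⊞⊞
?∙∙∙∙⊞⊞
?⊞⊞⊞∙⊞⊞

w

⊞⊞⊞⊞⊞⊞⊞⊞
⊞⊞⊞⊞⊞⊞⊞⊞
?⊞⊞⊞⊞⊞⊞?
?⊞⊞⊞⊞⊞⊞?
?∙⊕∙⊚⊞⊞?
?∙∙∙∙⊞⊞⊞
?∙∙∙∙⊞⊞⊞
??∙∙∙∙⊞⊞

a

⊞⊞⊞⊞⊞⊞⊞⊞
⊞⊞⊞⊞⊞⊞⊞⊞
??⊞⊞⊞⊞⊞⊞
??⊞⊞⊞⊞⊞⊞
??∙⊕⊚∙⊞⊞
??∙∙∙∙⊞⊞
??∙∙∙∙⊞⊞
???∙∙∙∙⊞

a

⊞⊞⊞⊞⊞⊞⊞⊞
⊞⊞⊞⊞⊞⊞⊞⊞
⊞?⊞⊞⊞⊞⊞⊞
⊞?⊞⊞⊞⊞⊞⊞
⊞?⊞∙⊚∙∙⊞
⊞?⊞∙∙∙∙⊞
⊞?⊞∙∙∙∙⊞
⊞???∙∙∙∙

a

⊞⊞⊞⊞⊞⊞⊞⊞
⊞⊞⊞⊞⊞⊞⊞⊞
⊞⊞⊞⊞⊞⊞⊞⊞
⊞⊞⊞⊞⊞⊞⊞⊞
⊞⊞⊞⊞⊚⊕∙∙
⊞⊞⊞⊞∙∙∙∙
⊞⊞⊞⊞∙∙∙∙
⊞⊞???∙∙∙

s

⊞⊞⊞⊞⊞⊞⊞⊞
⊞⊞⊞⊞⊞⊞⊞⊞
⊞⊞⊞⊞⊞⊞⊞⊞
⊞⊞⊞⊞∙⊕∙∙
⊞⊞⊞⊞⊚∙∙∙
⊞⊞⊞⊞∙∙∙∙
⊞⊞⊞⊞∙∙∙∙
⊞⊞???∙∙∙

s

⊞⊞⊞⊞⊞⊞⊞⊞
⊞⊞⊞⊞⊞⊞⊞⊞
⊞⊞⊞⊞∙⊕∙∙
⊞⊞⊞⊞∙∙∙∙
⊞⊞⊞⊞⊚∙∙∙
⊞⊞⊞⊞∙∙∙∙
⊞⊞⊞⊞∙∙∙∙
⊞⊞???∙∙∙

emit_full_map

⊞⊞⊞⊞⊞⊞⊞⊞?
⊞⊞⊞⊞⊞⊞⊞⊞?
⊞⊞∙⊕∙∙⊞⊞?
⊞⊞∙∙∙∙⊞⊞⊞
⊞⊞⊚∙∙∙⊞⊞⊞
⊞⊞∙∙∙∙∙⊞⊞
⊞⊞∙∙∙∙∙⊞⊞
???∙∙∙∙⊞⊞
???⊞⊞⊞∙⊞⊞


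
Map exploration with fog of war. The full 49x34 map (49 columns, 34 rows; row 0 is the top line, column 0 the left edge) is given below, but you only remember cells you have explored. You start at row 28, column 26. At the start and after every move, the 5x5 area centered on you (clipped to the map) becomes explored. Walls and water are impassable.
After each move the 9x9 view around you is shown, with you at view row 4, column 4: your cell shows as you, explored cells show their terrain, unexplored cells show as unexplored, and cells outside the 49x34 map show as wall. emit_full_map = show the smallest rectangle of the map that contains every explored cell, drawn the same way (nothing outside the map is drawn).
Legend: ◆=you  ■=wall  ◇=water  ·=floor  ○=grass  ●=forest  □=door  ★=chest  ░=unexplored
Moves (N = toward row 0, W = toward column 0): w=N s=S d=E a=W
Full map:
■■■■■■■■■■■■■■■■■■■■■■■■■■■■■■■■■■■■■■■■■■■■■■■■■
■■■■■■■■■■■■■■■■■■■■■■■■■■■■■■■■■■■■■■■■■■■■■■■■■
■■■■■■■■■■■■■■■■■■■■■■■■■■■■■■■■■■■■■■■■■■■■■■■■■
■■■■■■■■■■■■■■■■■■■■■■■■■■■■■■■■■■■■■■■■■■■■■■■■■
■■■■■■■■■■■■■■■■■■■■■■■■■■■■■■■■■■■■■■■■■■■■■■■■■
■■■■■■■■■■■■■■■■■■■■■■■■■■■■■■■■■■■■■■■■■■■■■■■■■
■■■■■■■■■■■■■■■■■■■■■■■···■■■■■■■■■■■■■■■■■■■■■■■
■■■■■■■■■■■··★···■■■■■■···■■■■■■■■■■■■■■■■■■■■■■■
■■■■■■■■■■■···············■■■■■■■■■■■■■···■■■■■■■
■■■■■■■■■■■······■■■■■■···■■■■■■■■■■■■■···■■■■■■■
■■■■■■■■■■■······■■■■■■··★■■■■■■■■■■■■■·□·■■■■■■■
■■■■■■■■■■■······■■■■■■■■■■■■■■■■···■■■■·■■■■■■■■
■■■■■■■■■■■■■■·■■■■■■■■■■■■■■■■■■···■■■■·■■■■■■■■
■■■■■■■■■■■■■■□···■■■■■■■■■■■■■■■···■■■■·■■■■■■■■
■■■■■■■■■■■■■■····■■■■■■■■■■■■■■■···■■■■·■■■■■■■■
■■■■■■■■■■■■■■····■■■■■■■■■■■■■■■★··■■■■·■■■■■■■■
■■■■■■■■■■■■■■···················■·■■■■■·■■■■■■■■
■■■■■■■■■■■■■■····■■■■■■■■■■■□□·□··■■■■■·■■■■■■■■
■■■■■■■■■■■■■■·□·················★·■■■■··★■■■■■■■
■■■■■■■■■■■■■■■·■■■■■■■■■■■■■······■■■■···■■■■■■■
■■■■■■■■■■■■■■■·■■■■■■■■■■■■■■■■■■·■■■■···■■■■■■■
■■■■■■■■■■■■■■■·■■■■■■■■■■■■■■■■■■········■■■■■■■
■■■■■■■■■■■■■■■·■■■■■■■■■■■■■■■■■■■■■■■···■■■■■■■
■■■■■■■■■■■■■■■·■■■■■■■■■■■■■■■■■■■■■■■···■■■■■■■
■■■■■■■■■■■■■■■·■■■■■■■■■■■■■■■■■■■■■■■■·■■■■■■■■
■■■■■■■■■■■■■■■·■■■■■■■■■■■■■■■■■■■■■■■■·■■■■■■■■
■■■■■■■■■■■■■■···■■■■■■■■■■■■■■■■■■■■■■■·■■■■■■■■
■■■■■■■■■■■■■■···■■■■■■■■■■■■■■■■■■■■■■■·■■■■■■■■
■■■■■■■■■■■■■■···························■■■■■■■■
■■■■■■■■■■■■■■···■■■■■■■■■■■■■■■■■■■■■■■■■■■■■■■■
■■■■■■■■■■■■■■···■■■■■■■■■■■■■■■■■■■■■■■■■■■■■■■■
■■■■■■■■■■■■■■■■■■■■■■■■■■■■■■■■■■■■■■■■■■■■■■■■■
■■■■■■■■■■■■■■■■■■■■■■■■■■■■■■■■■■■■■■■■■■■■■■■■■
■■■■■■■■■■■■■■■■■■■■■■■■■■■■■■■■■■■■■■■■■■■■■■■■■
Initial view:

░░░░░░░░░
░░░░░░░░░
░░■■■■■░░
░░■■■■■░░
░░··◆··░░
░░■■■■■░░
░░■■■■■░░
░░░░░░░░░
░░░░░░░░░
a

░░░░░░░░░
░░░░░░░░░
░░■■■■■■░
░░■■■■■■░
░░··◆···░
░░■■■■■■░
░░■■■■■■░
░░░░░░░░░
░░░░░░░░░

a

░░░░░░░░░
░░░░░░░░░
░░■■■■■■■
░░■■■■■■■
░░··◆····
░░■■■■■■■
░░■■■■■■■
░░░░░░░░░
░░░░░░░░░

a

░░░░░░░░░
░░░░░░░░░
░░■■■■■■■
░░■■■■■■■
░░··◆····
░░■■■■■■■
░░■■■■■■■
░░░░░░░░░
░░░░░░░░░


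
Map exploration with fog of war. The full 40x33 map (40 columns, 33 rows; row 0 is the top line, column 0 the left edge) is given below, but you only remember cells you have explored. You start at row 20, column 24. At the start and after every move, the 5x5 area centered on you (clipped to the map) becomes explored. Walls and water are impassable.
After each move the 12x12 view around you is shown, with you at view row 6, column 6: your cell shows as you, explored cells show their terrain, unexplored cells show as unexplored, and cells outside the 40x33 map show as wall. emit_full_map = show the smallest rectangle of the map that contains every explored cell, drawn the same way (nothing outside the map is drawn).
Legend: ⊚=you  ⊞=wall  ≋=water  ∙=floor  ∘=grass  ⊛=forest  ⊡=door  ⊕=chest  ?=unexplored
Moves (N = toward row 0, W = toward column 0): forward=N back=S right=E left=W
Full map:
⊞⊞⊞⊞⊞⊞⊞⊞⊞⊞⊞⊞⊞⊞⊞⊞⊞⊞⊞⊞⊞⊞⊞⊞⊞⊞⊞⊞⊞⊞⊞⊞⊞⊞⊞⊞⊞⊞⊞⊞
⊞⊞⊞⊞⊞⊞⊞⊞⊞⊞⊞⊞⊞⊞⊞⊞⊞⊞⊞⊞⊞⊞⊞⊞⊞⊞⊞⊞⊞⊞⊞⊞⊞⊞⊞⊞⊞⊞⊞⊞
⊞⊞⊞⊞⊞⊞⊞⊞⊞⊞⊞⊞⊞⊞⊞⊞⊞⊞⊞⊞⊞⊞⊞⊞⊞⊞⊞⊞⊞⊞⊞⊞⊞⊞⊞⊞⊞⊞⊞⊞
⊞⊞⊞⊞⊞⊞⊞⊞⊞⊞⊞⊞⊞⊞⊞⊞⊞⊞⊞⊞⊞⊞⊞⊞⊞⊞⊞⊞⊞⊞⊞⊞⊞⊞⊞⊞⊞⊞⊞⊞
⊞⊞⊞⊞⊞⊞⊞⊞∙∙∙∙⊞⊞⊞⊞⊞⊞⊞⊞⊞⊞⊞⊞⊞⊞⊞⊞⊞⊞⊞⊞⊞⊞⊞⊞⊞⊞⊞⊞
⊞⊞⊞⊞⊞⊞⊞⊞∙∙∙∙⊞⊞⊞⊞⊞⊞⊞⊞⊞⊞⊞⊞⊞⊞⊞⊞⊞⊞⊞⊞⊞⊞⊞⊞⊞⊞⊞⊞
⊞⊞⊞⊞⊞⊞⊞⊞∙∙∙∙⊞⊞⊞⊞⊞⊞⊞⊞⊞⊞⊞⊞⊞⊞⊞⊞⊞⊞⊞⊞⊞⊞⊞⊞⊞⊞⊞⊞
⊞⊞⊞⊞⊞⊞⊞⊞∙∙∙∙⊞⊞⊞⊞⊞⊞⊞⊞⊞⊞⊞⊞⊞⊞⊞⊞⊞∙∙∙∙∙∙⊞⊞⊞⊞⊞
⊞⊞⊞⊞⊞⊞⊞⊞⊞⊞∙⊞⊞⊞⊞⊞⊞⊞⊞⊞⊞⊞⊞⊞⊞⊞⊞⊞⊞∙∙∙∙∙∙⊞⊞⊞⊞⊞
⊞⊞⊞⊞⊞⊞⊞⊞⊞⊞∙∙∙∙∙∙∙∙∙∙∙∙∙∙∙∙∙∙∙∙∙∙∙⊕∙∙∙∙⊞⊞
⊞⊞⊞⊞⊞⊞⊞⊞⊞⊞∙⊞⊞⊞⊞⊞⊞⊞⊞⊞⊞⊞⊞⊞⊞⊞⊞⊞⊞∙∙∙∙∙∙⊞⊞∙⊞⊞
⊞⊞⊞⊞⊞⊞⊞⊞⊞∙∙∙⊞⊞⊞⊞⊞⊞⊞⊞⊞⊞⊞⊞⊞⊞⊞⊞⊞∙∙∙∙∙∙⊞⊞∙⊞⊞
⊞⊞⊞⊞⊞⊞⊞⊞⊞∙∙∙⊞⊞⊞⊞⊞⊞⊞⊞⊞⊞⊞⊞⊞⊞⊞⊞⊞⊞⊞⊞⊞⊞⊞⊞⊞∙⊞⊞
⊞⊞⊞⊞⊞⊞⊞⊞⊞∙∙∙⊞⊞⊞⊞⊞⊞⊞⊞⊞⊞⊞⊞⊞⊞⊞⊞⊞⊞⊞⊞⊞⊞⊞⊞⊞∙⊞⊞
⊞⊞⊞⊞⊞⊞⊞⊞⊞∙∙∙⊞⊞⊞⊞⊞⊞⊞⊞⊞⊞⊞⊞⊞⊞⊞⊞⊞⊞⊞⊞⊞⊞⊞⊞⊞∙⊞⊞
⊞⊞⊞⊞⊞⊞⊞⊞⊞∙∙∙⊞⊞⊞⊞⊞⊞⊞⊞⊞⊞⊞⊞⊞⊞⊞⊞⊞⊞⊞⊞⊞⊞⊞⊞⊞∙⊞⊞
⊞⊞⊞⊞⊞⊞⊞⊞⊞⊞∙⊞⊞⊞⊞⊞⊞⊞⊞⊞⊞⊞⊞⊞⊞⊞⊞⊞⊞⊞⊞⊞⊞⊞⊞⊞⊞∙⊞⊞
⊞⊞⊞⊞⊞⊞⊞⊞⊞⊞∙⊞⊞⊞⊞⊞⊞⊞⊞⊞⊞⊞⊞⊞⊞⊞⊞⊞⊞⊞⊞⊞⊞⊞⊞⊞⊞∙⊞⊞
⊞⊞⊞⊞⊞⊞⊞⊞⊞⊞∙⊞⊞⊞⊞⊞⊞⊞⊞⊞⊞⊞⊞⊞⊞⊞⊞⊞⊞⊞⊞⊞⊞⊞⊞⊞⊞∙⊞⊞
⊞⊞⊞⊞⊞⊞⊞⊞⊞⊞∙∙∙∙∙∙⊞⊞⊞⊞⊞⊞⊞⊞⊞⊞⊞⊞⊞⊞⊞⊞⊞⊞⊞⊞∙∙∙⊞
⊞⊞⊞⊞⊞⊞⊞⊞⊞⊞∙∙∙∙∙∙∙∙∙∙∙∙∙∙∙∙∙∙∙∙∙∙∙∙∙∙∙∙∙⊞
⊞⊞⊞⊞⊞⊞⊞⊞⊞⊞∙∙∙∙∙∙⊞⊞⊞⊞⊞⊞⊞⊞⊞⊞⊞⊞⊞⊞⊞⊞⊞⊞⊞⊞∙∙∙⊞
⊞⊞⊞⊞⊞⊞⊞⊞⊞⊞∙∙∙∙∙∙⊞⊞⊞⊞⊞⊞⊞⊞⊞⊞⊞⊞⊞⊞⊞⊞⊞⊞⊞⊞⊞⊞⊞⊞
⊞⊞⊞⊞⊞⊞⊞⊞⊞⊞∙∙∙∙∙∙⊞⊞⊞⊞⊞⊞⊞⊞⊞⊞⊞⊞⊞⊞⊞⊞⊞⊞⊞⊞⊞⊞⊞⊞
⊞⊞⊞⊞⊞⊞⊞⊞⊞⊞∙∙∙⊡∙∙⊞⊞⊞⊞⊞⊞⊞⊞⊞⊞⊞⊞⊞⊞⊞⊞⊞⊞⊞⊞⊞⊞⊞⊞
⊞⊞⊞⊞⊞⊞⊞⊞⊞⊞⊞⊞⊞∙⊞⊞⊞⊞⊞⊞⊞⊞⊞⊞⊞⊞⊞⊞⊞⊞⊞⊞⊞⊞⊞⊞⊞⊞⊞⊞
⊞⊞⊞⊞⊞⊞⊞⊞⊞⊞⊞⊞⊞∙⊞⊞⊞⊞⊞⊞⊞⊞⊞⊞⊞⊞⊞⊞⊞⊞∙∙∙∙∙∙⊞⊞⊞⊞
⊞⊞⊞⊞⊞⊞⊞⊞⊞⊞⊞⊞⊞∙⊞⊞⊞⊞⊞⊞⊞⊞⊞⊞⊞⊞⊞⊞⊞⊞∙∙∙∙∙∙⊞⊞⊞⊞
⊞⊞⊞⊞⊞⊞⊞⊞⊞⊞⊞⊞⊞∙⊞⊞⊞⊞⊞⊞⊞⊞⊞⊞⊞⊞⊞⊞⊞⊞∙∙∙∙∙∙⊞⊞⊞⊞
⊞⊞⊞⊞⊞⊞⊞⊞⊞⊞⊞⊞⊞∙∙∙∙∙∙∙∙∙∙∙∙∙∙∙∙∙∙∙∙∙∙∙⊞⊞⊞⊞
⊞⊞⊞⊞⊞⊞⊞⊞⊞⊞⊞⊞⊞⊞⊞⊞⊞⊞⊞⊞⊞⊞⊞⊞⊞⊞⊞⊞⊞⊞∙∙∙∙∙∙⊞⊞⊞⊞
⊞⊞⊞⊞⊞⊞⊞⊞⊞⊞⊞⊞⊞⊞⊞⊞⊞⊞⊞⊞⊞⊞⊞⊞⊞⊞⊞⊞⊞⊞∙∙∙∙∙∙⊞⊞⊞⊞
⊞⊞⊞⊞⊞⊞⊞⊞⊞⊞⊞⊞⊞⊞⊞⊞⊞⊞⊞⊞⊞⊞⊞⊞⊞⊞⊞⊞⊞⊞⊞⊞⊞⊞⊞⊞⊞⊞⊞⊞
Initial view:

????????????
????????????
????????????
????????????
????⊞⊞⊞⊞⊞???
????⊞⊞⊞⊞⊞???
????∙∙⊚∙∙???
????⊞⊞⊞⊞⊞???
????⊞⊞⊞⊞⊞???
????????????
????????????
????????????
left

????????????
????????????
????????????
????????????
????⊞⊞⊞⊞⊞⊞??
????⊞⊞⊞⊞⊞⊞??
????∙∙⊚∙∙∙??
????⊞⊞⊞⊞⊞⊞??
????⊞⊞⊞⊞⊞⊞??
????????????
????????????
????????????

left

????????????
????????????
????????????
????????????
????⊞⊞⊞⊞⊞⊞⊞?
????⊞⊞⊞⊞⊞⊞⊞?
????∙∙⊚∙∙∙∙?
????⊞⊞⊞⊞⊞⊞⊞?
????⊞⊞⊞⊞⊞⊞⊞?
????????????
????????????
????????????

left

????????????
????????????
????????????
????????????
????⊞⊞⊞⊞⊞⊞⊞⊞
????⊞⊞⊞⊞⊞⊞⊞⊞
????∙∙⊚∙∙∙∙∙
????⊞⊞⊞⊞⊞⊞⊞⊞
????⊞⊞⊞⊞⊞⊞⊞⊞
????????????
????????????
????????????

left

????????????
????????????
????????????
????????????
????⊞⊞⊞⊞⊞⊞⊞⊞
????⊞⊞⊞⊞⊞⊞⊞⊞
????∙∙⊚∙∙∙∙∙
????⊞⊞⊞⊞⊞⊞⊞⊞
????⊞⊞⊞⊞⊞⊞⊞⊞
????????????
????????????
????????????

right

????????????
????????????
????????????
????????????
???⊞⊞⊞⊞⊞⊞⊞⊞⊞
???⊞⊞⊞⊞⊞⊞⊞⊞⊞
???∙∙∙⊚∙∙∙∙∙
???⊞⊞⊞⊞⊞⊞⊞⊞⊞
???⊞⊞⊞⊞⊞⊞⊞⊞⊞
????????????
????????????
????????????

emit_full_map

⊞⊞⊞⊞⊞⊞⊞⊞⊞
⊞⊞⊞⊞⊞⊞⊞⊞⊞
∙∙∙⊚∙∙∙∙∙
⊞⊞⊞⊞⊞⊞⊞⊞⊞
⊞⊞⊞⊞⊞⊞⊞⊞⊞

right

????????????
????????????
????????????
????????????
??⊞⊞⊞⊞⊞⊞⊞⊞⊞?
??⊞⊞⊞⊞⊞⊞⊞⊞⊞?
??∙∙∙∙⊚∙∙∙∙?
??⊞⊞⊞⊞⊞⊞⊞⊞⊞?
??⊞⊞⊞⊞⊞⊞⊞⊞⊞?
????????????
????????????
????????????

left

????????????
????????????
????????????
????????????
???⊞⊞⊞⊞⊞⊞⊞⊞⊞
???⊞⊞⊞⊞⊞⊞⊞⊞⊞
???∙∙∙⊚∙∙∙∙∙
???⊞⊞⊞⊞⊞⊞⊞⊞⊞
???⊞⊞⊞⊞⊞⊞⊞⊞⊞
????????????
????????????
????????????


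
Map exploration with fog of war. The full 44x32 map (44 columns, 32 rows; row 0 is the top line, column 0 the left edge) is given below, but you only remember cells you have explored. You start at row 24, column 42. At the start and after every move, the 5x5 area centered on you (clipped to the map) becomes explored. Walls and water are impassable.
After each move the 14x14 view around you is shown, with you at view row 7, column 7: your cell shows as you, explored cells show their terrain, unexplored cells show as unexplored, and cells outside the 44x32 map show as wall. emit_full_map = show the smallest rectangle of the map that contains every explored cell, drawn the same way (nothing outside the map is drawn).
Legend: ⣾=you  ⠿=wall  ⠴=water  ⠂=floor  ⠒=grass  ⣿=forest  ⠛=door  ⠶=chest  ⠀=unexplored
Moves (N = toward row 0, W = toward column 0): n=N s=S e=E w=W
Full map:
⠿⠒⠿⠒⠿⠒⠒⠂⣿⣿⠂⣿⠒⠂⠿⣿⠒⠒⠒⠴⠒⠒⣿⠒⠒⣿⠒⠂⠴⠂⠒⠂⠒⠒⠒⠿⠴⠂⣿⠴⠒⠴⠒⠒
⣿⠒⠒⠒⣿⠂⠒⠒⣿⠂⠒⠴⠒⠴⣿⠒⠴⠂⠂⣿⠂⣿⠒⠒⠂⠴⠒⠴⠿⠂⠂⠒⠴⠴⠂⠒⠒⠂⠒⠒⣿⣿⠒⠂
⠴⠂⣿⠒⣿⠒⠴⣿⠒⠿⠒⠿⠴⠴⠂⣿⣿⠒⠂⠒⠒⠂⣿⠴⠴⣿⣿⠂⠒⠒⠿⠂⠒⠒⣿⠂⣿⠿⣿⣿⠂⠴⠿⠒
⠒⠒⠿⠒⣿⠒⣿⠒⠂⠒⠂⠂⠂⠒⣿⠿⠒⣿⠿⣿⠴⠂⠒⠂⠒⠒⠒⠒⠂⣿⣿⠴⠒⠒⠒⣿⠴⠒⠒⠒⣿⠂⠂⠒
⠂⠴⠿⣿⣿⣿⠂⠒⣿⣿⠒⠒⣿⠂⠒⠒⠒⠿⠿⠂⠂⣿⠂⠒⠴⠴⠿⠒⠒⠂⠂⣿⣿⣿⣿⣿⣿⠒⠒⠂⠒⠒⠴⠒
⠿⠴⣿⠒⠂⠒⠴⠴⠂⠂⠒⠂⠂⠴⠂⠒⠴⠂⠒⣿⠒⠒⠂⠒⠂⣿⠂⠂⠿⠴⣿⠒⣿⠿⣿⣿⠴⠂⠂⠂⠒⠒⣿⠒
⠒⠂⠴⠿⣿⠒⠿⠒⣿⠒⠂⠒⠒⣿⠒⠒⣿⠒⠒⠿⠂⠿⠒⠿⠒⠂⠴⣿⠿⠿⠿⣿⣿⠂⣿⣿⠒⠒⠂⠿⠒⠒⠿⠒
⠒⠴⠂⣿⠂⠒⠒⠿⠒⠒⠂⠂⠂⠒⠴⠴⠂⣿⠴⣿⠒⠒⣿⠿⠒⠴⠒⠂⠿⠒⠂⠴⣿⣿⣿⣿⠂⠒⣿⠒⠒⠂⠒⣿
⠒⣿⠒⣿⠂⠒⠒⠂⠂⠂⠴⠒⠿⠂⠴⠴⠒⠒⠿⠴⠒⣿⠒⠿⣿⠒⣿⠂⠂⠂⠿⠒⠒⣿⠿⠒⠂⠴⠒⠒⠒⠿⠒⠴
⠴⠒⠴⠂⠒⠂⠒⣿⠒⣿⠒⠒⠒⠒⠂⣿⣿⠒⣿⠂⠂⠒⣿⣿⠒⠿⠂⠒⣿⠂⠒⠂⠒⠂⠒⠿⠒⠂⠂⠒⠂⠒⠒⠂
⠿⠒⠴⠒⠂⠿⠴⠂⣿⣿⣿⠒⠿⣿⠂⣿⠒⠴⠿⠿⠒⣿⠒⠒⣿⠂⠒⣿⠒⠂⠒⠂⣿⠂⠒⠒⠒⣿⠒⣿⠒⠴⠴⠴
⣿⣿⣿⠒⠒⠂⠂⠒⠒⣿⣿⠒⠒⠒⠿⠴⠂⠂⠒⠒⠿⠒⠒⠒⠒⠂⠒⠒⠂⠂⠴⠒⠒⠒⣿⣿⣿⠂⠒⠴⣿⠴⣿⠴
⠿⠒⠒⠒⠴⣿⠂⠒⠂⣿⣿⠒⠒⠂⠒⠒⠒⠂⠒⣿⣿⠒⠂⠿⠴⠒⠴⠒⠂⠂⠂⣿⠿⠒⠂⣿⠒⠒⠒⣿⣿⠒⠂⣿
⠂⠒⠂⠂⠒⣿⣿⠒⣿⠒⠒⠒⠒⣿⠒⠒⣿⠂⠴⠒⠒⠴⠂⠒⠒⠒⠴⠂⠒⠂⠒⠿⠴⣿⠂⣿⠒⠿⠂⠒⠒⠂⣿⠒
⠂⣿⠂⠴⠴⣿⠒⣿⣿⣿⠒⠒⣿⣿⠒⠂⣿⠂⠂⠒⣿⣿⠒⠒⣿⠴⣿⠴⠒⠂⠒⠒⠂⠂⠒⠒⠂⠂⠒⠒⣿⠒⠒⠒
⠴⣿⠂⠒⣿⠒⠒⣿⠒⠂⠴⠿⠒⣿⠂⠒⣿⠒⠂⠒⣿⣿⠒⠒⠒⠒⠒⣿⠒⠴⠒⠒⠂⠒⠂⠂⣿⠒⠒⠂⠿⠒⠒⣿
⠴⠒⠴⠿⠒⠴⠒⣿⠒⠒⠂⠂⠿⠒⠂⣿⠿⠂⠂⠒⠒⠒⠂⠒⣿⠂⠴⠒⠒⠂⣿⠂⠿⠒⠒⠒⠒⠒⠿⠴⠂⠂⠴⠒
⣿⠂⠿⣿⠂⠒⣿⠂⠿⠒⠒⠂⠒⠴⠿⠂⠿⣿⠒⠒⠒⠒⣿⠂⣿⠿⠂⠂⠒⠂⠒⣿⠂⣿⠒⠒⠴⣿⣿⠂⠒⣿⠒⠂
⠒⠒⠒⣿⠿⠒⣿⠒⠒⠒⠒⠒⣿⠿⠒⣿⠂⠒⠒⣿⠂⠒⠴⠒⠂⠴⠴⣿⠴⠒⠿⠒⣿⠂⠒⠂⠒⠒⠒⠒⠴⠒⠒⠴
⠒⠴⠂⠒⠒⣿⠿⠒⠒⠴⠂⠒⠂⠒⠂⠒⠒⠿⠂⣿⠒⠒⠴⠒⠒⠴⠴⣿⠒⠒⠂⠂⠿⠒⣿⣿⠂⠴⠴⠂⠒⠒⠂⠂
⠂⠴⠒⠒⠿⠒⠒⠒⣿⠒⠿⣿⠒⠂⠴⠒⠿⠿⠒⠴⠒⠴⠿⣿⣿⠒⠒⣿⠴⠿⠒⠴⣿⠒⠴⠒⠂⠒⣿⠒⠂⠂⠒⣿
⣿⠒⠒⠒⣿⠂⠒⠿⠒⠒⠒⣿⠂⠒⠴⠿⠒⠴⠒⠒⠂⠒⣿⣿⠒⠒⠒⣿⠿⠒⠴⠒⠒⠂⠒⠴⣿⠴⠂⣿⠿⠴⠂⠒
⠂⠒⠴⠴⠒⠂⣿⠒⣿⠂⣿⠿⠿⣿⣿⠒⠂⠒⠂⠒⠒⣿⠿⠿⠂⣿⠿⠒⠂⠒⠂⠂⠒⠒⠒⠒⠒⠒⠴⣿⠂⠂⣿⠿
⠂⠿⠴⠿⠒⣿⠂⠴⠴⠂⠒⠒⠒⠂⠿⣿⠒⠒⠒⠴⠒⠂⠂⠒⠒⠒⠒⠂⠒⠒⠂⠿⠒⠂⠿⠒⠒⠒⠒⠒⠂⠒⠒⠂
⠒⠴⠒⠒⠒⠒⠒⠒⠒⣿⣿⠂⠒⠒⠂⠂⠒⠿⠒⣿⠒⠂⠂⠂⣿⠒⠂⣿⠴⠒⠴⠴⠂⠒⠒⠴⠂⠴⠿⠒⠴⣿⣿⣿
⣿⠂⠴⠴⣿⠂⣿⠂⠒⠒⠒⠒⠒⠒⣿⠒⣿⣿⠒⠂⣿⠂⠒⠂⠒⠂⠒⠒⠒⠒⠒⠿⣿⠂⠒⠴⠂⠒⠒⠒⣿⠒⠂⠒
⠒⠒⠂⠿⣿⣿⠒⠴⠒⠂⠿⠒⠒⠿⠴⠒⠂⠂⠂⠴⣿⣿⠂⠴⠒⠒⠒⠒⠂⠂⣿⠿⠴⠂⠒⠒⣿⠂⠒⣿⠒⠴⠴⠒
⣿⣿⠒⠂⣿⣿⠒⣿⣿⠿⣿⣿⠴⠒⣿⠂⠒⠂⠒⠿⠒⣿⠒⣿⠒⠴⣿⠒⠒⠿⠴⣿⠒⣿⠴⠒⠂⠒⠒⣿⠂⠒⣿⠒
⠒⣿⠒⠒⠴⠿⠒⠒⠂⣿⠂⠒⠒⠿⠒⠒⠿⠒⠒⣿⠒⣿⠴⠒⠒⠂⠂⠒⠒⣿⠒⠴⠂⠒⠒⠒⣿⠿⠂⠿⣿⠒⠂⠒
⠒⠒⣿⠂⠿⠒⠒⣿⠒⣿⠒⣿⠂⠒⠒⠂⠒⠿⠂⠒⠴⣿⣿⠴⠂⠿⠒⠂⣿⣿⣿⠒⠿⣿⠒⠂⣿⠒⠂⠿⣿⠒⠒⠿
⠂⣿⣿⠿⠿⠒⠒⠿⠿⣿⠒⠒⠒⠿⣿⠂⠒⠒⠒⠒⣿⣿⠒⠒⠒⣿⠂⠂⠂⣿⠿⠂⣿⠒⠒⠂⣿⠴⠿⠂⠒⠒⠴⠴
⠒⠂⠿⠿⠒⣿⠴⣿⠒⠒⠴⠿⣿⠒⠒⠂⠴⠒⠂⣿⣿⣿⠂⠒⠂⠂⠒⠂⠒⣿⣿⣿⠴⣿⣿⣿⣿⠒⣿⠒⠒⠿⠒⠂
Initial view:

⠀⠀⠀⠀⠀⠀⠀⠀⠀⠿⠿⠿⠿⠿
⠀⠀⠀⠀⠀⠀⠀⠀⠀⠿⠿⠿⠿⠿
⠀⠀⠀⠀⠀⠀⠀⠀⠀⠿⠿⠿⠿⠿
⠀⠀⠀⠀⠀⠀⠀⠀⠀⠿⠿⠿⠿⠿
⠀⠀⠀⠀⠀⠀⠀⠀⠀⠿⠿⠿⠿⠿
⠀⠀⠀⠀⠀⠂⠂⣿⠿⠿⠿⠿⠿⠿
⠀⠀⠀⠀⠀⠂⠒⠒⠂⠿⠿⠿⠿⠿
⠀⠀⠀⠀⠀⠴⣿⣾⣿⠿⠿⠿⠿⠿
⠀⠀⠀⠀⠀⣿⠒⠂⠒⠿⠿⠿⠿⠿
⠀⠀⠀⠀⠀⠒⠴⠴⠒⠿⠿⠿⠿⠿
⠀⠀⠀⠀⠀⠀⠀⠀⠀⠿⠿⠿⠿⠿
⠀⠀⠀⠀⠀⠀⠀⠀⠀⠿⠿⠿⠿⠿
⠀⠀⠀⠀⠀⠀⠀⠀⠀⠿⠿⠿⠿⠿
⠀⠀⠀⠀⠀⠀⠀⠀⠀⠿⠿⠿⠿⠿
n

⠀⠀⠀⠀⠀⠀⠀⠀⠀⠿⠿⠿⠿⠿
⠀⠀⠀⠀⠀⠀⠀⠀⠀⠿⠿⠿⠿⠿
⠀⠀⠀⠀⠀⠀⠀⠀⠀⠿⠿⠿⠿⠿
⠀⠀⠀⠀⠀⠀⠀⠀⠀⠿⠿⠿⠿⠿
⠀⠀⠀⠀⠀⠀⠀⠀⠀⠿⠿⠿⠿⠿
⠀⠀⠀⠀⠀⠿⠴⠂⠒⠿⠿⠿⠿⠿
⠀⠀⠀⠀⠀⠂⠂⣿⠿⠿⠿⠿⠿⠿
⠀⠀⠀⠀⠀⠂⠒⣾⠂⠿⠿⠿⠿⠿
⠀⠀⠀⠀⠀⠴⣿⣿⣿⠿⠿⠿⠿⠿
⠀⠀⠀⠀⠀⣿⠒⠂⠒⠿⠿⠿⠿⠿
⠀⠀⠀⠀⠀⠒⠴⠴⠒⠿⠿⠿⠿⠿
⠀⠀⠀⠀⠀⠀⠀⠀⠀⠿⠿⠿⠿⠿
⠀⠀⠀⠀⠀⠀⠀⠀⠀⠿⠿⠿⠿⠿
⠀⠀⠀⠀⠀⠀⠀⠀⠀⠿⠿⠿⠿⠿

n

⠀⠀⠀⠀⠀⠀⠀⠀⠀⠿⠿⠿⠿⠿
⠀⠀⠀⠀⠀⠀⠀⠀⠀⠿⠿⠿⠿⠿
⠀⠀⠀⠀⠀⠀⠀⠀⠀⠿⠿⠿⠿⠿
⠀⠀⠀⠀⠀⠀⠀⠀⠀⠿⠿⠿⠿⠿
⠀⠀⠀⠀⠀⠀⠀⠀⠀⠿⠿⠿⠿⠿
⠀⠀⠀⠀⠀⠂⠂⠒⣿⠿⠿⠿⠿⠿
⠀⠀⠀⠀⠀⠿⠴⠂⠒⠿⠿⠿⠿⠿
⠀⠀⠀⠀⠀⠂⠂⣾⠿⠿⠿⠿⠿⠿
⠀⠀⠀⠀⠀⠂⠒⠒⠂⠿⠿⠿⠿⠿
⠀⠀⠀⠀⠀⠴⣿⣿⣿⠿⠿⠿⠿⠿
⠀⠀⠀⠀⠀⣿⠒⠂⠒⠿⠿⠿⠿⠿
⠀⠀⠀⠀⠀⠒⠴⠴⠒⠿⠿⠿⠿⠿
⠀⠀⠀⠀⠀⠀⠀⠀⠀⠿⠿⠿⠿⠿
⠀⠀⠀⠀⠀⠀⠀⠀⠀⠿⠿⠿⠿⠿

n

⠀⠀⠀⠀⠀⠀⠀⠀⠀⠿⠿⠿⠿⠿
⠀⠀⠀⠀⠀⠀⠀⠀⠀⠿⠿⠿⠿⠿
⠀⠀⠀⠀⠀⠀⠀⠀⠀⠿⠿⠿⠿⠿
⠀⠀⠀⠀⠀⠀⠀⠀⠀⠿⠿⠿⠿⠿
⠀⠀⠀⠀⠀⠀⠀⠀⠀⠿⠿⠿⠿⠿
⠀⠀⠀⠀⠀⠒⠒⠂⠂⠿⠿⠿⠿⠿
⠀⠀⠀⠀⠀⠂⠂⠒⣿⠿⠿⠿⠿⠿
⠀⠀⠀⠀⠀⠿⠴⣾⠒⠿⠿⠿⠿⠿
⠀⠀⠀⠀⠀⠂⠂⣿⠿⠿⠿⠿⠿⠿
⠀⠀⠀⠀⠀⠂⠒⠒⠂⠿⠿⠿⠿⠿
⠀⠀⠀⠀⠀⠴⣿⣿⣿⠿⠿⠿⠿⠿
⠀⠀⠀⠀⠀⣿⠒⠂⠒⠿⠿⠿⠿⠿
⠀⠀⠀⠀⠀⠒⠴⠴⠒⠿⠿⠿⠿⠿
⠀⠀⠀⠀⠀⠀⠀⠀⠀⠿⠿⠿⠿⠿

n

⠀⠀⠀⠀⠀⠀⠀⠀⠀⠿⠿⠿⠿⠿
⠀⠀⠀⠀⠀⠀⠀⠀⠀⠿⠿⠿⠿⠿
⠀⠀⠀⠀⠀⠀⠀⠀⠀⠿⠿⠿⠿⠿
⠀⠀⠀⠀⠀⠀⠀⠀⠀⠿⠿⠿⠿⠿
⠀⠀⠀⠀⠀⠀⠀⠀⠀⠿⠿⠿⠿⠿
⠀⠀⠀⠀⠀⠴⠒⠒⠴⠿⠿⠿⠿⠿
⠀⠀⠀⠀⠀⠒⠒⠂⠂⠿⠿⠿⠿⠿
⠀⠀⠀⠀⠀⠂⠂⣾⣿⠿⠿⠿⠿⠿
⠀⠀⠀⠀⠀⠿⠴⠂⠒⠿⠿⠿⠿⠿
⠀⠀⠀⠀⠀⠂⠂⣿⠿⠿⠿⠿⠿⠿
⠀⠀⠀⠀⠀⠂⠒⠒⠂⠿⠿⠿⠿⠿
⠀⠀⠀⠀⠀⠴⣿⣿⣿⠿⠿⠿⠿⠿
⠀⠀⠀⠀⠀⣿⠒⠂⠒⠿⠿⠿⠿⠿
⠀⠀⠀⠀⠀⠒⠴⠴⠒⠿⠿⠿⠿⠿

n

⠀⠀⠀⠀⠀⠀⠀⠀⠀⠿⠿⠿⠿⠿
⠀⠀⠀⠀⠀⠀⠀⠀⠀⠿⠿⠿⠿⠿
⠀⠀⠀⠀⠀⠀⠀⠀⠀⠿⠿⠿⠿⠿
⠀⠀⠀⠀⠀⠀⠀⠀⠀⠿⠿⠿⠿⠿
⠀⠀⠀⠀⠀⠀⠀⠀⠀⠿⠿⠿⠿⠿
⠀⠀⠀⠀⠀⠒⣿⠒⠂⠿⠿⠿⠿⠿
⠀⠀⠀⠀⠀⠴⠒⠒⠴⠿⠿⠿⠿⠿
⠀⠀⠀⠀⠀⠒⠒⣾⠂⠿⠿⠿⠿⠿
⠀⠀⠀⠀⠀⠂⠂⠒⣿⠿⠿⠿⠿⠿
⠀⠀⠀⠀⠀⠿⠴⠂⠒⠿⠿⠿⠿⠿
⠀⠀⠀⠀⠀⠂⠂⣿⠿⠿⠿⠿⠿⠿
⠀⠀⠀⠀⠀⠂⠒⠒⠂⠿⠿⠿⠿⠿
⠀⠀⠀⠀⠀⠴⣿⣿⣿⠿⠿⠿⠿⠿
⠀⠀⠀⠀⠀⣿⠒⠂⠒⠿⠿⠿⠿⠿

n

⠀⠀⠀⠀⠀⠀⠀⠀⠀⠿⠿⠿⠿⠿
⠀⠀⠀⠀⠀⠀⠀⠀⠀⠿⠿⠿⠿⠿
⠀⠀⠀⠀⠀⠀⠀⠀⠀⠿⠿⠿⠿⠿
⠀⠀⠀⠀⠀⠀⠀⠀⠀⠿⠿⠿⠿⠿
⠀⠀⠀⠀⠀⠀⠀⠀⠀⠿⠿⠿⠿⠿
⠀⠀⠀⠀⠀⠂⠂⠴⠒⠿⠿⠿⠿⠿
⠀⠀⠀⠀⠀⠒⣿⠒⠂⠿⠿⠿⠿⠿
⠀⠀⠀⠀⠀⠴⠒⣾⠴⠿⠿⠿⠿⠿
⠀⠀⠀⠀⠀⠒⠒⠂⠂⠿⠿⠿⠿⠿
⠀⠀⠀⠀⠀⠂⠂⠒⣿⠿⠿⠿⠿⠿
⠀⠀⠀⠀⠀⠿⠴⠂⠒⠿⠿⠿⠿⠿
⠀⠀⠀⠀⠀⠂⠂⣿⠿⠿⠿⠿⠿⠿
⠀⠀⠀⠀⠀⠂⠒⠒⠂⠿⠿⠿⠿⠿
⠀⠀⠀⠀⠀⠴⣿⣿⣿⠿⠿⠿⠿⠿

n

⠀⠀⠀⠀⠀⠀⠀⠀⠀⠿⠿⠿⠿⠿
⠀⠀⠀⠀⠀⠀⠀⠀⠀⠿⠿⠿⠿⠿
⠀⠀⠀⠀⠀⠀⠀⠀⠀⠿⠿⠿⠿⠿
⠀⠀⠀⠀⠀⠀⠀⠀⠀⠿⠿⠿⠿⠿
⠀⠀⠀⠀⠀⠀⠀⠀⠀⠿⠿⠿⠿⠿
⠀⠀⠀⠀⠀⠿⠒⠒⣿⠿⠿⠿⠿⠿
⠀⠀⠀⠀⠀⠂⠂⠴⠒⠿⠿⠿⠿⠿
⠀⠀⠀⠀⠀⠒⣿⣾⠂⠿⠿⠿⠿⠿
⠀⠀⠀⠀⠀⠴⠒⠒⠴⠿⠿⠿⠿⠿
⠀⠀⠀⠀⠀⠒⠒⠂⠂⠿⠿⠿⠿⠿
⠀⠀⠀⠀⠀⠂⠂⠒⣿⠿⠿⠿⠿⠿
⠀⠀⠀⠀⠀⠿⠴⠂⠒⠿⠿⠿⠿⠿
⠀⠀⠀⠀⠀⠂⠂⣿⠿⠿⠿⠿⠿⠿
⠀⠀⠀⠀⠀⠂⠒⠒⠂⠿⠿⠿⠿⠿

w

⠀⠀⠀⠀⠀⠀⠀⠀⠀⠀⠿⠿⠿⠿
⠀⠀⠀⠀⠀⠀⠀⠀⠀⠀⠿⠿⠿⠿
⠀⠀⠀⠀⠀⠀⠀⠀⠀⠀⠿⠿⠿⠿
⠀⠀⠀⠀⠀⠀⠀⠀⠀⠀⠿⠿⠿⠿
⠀⠀⠀⠀⠀⠀⠀⠀⠀⠀⠿⠿⠿⠿
⠀⠀⠀⠀⠀⠂⠿⠒⠒⣿⠿⠿⠿⠿
⠀⠀⠀⠀⠀⠴⠂⠂⠴⠒⠿⠿⠿⠿
⠀⠀⠀⠀⠀⠂⠒⣾⠒⠂⠿⠿⠿⠿
⠀⠀⠀⠀⠀⠒⠴⠒⠒⠴⠿⠿⠿⠿
⠀⠀⠀⠀⠀⠂⠒⠒⠂⠂⠿⠿⠿⠿
⠀⠀⠀⠀⠀⠀⠂⠂⠒⣿⠿⠿⠿⠿
⠀⠀⠀⠀⠀⠀⠿⠴⠂⠒⠿⠿⠿⠿
⠀⠀⠀⠀⠀⠀⠂⠂⣿⠿⠿⠿⠿⠿
⠀⠀⠀⠀⠀⠀⠂⠒⠒⠂⠿⠿⠿⠿

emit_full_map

⠂⠿⠒⠒⣿
⠴⠂⠂⠴⠒
⠂⠒⣾⠒⠂
⠒⠴⠒⠒⠴
⠂⠒⠒⠂⠂
⠀⠂⠂⠒⣿
⠀⠿⠴⠂⠒
⠀⠂⠂⣿⠿
⠀⠂⠒⠒⠂
⠀⠴⣿⣿⣿
⠀⣿⠒⠂⠒
⠀⠒⠴⠴⠒

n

⠀⠀⠀⠀⠀⠀⠀⠀⠀⠀⠿⠿⠿⠿
⠀⠀⠀⠀⠀⠀⠀⠀⠀⠀⠿⠿⠿⠿
⠀⠀⠀⠀⠀⠀⠀⠀⠀⠀⠿⠿⠿⠿
⠀⠀⠀⠀⠀⠀⠀⠀⠀⠀⠿⠿⠿⠿
⠀⠀⠀⠀⠀⠀⠀⠀⠀⠀⠿⠿⠿⠿
⠀⠀⠀⠀⠀⠒⣿⠒⠒⠒⠿⠿⠿⠿
⠀⠀⠀⠀⠀⠂⠿⠒⠒⣿⠿⠿⠿⠿
⠀⠀⠀⠀⠀⠴⠂⣾⠴⠒⠿⠿⠿⠿
⠀⠀⠀⠀⠀⠂⠒⣿⠒⠂⠿⠿⠿⠿
⠀⠀⠀⠀⠀⠒⠴⠒⠒⠴⠿⠿⠿⠿
⠀⠀⠀⠀⠀⠂⠒⠒⠂⠂⠿⠿⠿⠿
⠀⠀⠀⠀⠀⠀⠂⠂⠒⣿⠿⠿⠿⠿
⠀⠀⠀⠀⠀⠀⠿⠴⠂⠒⠿⠿⠿⠿
⠀⠀⠀⠀⠀⠀⠂⠂⣿⠿⠿⠿⠿⠿

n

⠀⠀⠀⠀⠀⠀⠀⠀⠀⠀⠿⠿⠿⠿
⠀⠀⠀⠀⠀⠀⠀⠀⠀⠀⠿⠿⠿⠿
⠀⠀⠀⠀⠀⠀⠀⠀⠀⠀⠿⠿⠿⠿
⠀⠀⠀⠀⠀⠀⠀⠀⠀⠀⠿⠿⠿⠿
⠀⠀⠀⠀⠀⠀⠀⠀⠀⠀⠿⠿⠿⠿
⠀⠀⠀⠀⠀⠒⠒⠂⣿⠒⠿⠿⠿⠿
⠀⠀⠀⠀⠀⠒⣿⠒⠒⠒⠿⠿⠿⠿
⠀⠀⠀⠀⠀⠂⠿⣾⠒⣿⠿⠿⠿⠿
⠀⠀⠀⠀⠀⠴⠂⠂⠴⠒⠿⠿⠿⠿
⠀⠀⠀⠀⠀⠂⠒⣿⠒⠂⠿⠿⠿⠿
⠀⠀⠀⠀⠀⠒⠴⠒⠒⠴⠿⠿⠿⠿
⠀⠀⠀⠀⠀⠂⠒⠒⠂⠂⠿⠿⠿⠿
⠀⠀⠀⠀⠀⠀⠂⠂⠒⣿⠿⠿⠿⠿
⠀⠀⠀⠀⠀⠀⠿⠴⠂⠒⠿⠿⠿⠿

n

⠀⠀⠀⠀⠀⠀⠀⠀⠀⠀⠿⠿⠿⠿
⠀⠀⠀⠀⠀⠀⠀⠀⠀⠀⠿⠿⠿⠿
⠀⠀⠀⠀⠀⠀⠀⠀⠀⠀⠿⠿⠿⠿
⠀⠀⠀⠀⠀⠀⠀⠀⠀⠀⠿⠿⠿⠿
⠀⠀⠀⠀⠀⠀⠀⠀⠀⠀⠿⠿⠿⠿
⠀⠀⠀⠀⠀⣿⣿⠒⠂⣿⠿⠿⠿⠿
⠀⠀⠀⠀⠀⠒⠒⠂⣿⠒⠿⠿⠿⠿
⠀⠀⠀⠀⠀⠒⣿⣾⠒⠒⠿⠿⠿⠿
⠀⠀⠀⠀⠀⠂⠿⠒⠒⣿⠿⠿⠿⠿
⠀⠀⠀⠀⠀⠴⠂⠂⠴⠒⠿⠿⠿⠿
⠀⠀⠀⠀⠀⠂⠒⣿⠒⠂⠿⠿⠿⠿
⠀⠀⠀⠀⠀⠒⠴⠒⠒⠴⠿⠿⠿⠿
⠀⠀⠀⠀⠀⠂⠒⠒⠂⠂⠿⠿⠿⠿
⠀⠀⠀⠀⠀⠀⠂⠂⠒⣿⠿⠿⠿⠿

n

⠀⠀⠀⠀⠀⠀⠀⠀⠀⠀⠿⠿⠿⠿
⠀⠀⠀⠀⠀⠀⠀⠀⠀⠀⠿⠿⠿⠿
⠀⠀⠀⠀⠀⠀⠀⠀⠀⠀⠿⠿⠿⠿
⠀⠀⠀⠀⠀⠀⠀⠀⠀⠀⠿⠿⠿⠿
⠀⠀⠀⠀⠀⠀⠀⠀⠀⠀⠿⠿⠿⠿
⠀⠀⠀⠀⠀⠴⣿⠴⣿⠴⠿⠿⠿⠿
⠀⠀⠀⠀⠀⣿⣿⠒⠂⣿⠿⠿⠿⠿
⠀⠀⠀⠀⠀⠒⠒⣾⣿⠒⠿⠿⠿⠿
⠀⠀⠀⠀⠀⠒⣿⠒⠒⠒⠿⠿⠿⠿
⠀⠀⠀⠀⠀⠂⠿⠒⠒⣿⠿⠿⠿⠿
⠀⠀⠀⠀⠀⠴⠂⠂⠴⠒⠿⠿⠿⠿
⠀⠀⠀⠀⠀⠂⠒⣿⠒⠂⠿⠿⠿⠿
⠀⠀⠀⠀⠀⠒⠴⠒⠒⠴⠿⠿⠿⠿
⠀⠀⠀⠀⠀⠂⠒⠒⠂⠂⠿⠿⠿⠿

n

⠀⠀⠀⠀⠀⠀⠀⠀⠀⠀⠿⠿⠿⠿
⠀⠀⠀⠀⠀⠀⠀⠀⠀⠀⠿⠿⠿⠿
⠀⠀⠀⠀⠀⠀⠀⠀⠀⠀⠿⠿⠿⠿
⠀⠀⠀⠀⠀⠀⠀⠀⠀⠀⠿⠿⠿⠿
⠀⠀⠀⠀⠀⠀⠀⠀⠀⠀⠿⠿⠿⠿
⠀⠀⠀⠀⠀⣿⠒⠴⠴⠴⠿⠿⠿⠿
⠀⠀⠀⠀⠀⠴⣿⠴⣿⠴⠿⠿⠿⠿
⠀⠀⠀⠀⠀⣿⣿⣾⠂⣿⠿⠿⠿⠿
⠀⠀⠀⠀⠀⠒⠒⠂⣿⠒⠿⠿⠿⠿
⠀⠀⠀⠀⠀⠒⣿⠒⠒⠒⠿⠿⠿⠿
⠀⠀⠀⠀⠀⠂⠿⠒⠒⣿⠿⠿⠿⠿
⠀⠀⠀⠀⠀⠴⠂⠂⠴⠒⠿⠿⠿⠿
⠀⠀⠀⠀⠀⠂⠒⣿⠒⠂⠿⠿⠿⠿
⠀⠀⠀⠀⠀⠒⠴⠒⠒⠴⠿⠿⠿⠿

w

⠀⠀⠀⠀⠀⠀⠀⠀⠀⠀⠀⠿⠿⠿
⠀⠀⠀⠀⠀⠀⠀⠀⠀⠀⠀⠿⠿⠿
⠀⠀⠀⠀⠀⠀⠀⠀⠀⠀⠀⠿⠿⠿
⠀⠀⠀⠀⠀⠀⠀⠀⠀⠀⠀⠿⠿⠿
⠀⠀⠀⠀⠀⠀⠀⠀⠀⠀⠀⠿⠿⠿
⠀⠀⠀⠀⠀⠒⣿⠒⠴⠴⠴⠿⠿⠿
⠀⠀⠀⠀⠀⠒⠴⣿⠴⣿⠴⠿⠿⠿
⠀⠀⠀⠀⠀⠒⣿⣾⠒⠂⣿⠿⠿⠿
⠀⠀⠀⠀⠀⠂⠒⠒⠂⣿⠒⠿⠿⠿
⠀⠀⠀⠀⠀⠒⠒⣿⠒⠒⠒⠿⠿⠿
⠀⠀⠀⠀⠀⠀⠂⠿⠒⠒⣿⠿⠿⠿
⠀⠀⠀⠀⠀⠀⠴⠂⠂⠴⠒⠿⠿⠿
⠀⠀⠀⠀⠀⠀⠂⠒⣿⠒⠂⠿⠿⠿
⠀⠀⠀⠀⠀⠀⠒⠴⠒⠒⠴⠿⠿⠿

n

⠀⠀⠀⠀⠀⠀⠀⠀⠀⠀⠀⠿⠿⠿
⠀⠀⠀⠀⠀⠀⠀⠀⠀⠀⠀⠿⠿⠿
⠀⠀⠀⠀⠀⠀⠀⠀⠀⠀⠀⠿⠿⠿
⠀⠀⠀⠀⠀⠀⠀⠀⠀⠀⠀⠿⠿⠿
⠀⠀⠀⠀⠀⠀⠀⠀⠀⠀⠀⠿⠿⠿
⠀⠀⠀⠀⠀⠂⠒⠂⠒⠒⠀⠿⠿⠿
⠀⠀⠀⠀⠀⠒⣿⠒⠴⠴⠴⠿⠿⠿
⠀⠀⠀⠀⠀⠒⠴⣾⠴⣿⠴⠿⠿⠿
⠀⠀⠀⠀⠀⠒⣿⣿⠒⠂⣿⠿⠿⠿
⠀⠀⠀⠀⠀⠂⠒⠒⠂⣿⠒⠿⠿⠿
⠀⠀⠀⠀⠀⠒⠒⣿⠒⠒⠒⠿⠿⠿
⠀⠀⠀⠀⠀⠀⠂⠿⠒⠒⣿⠿⠿⠿
⠀⠀⠀⠀⠀⠀⠴⠂⠂⠴⠒⠿⠿⠿
⠀⠀⠀⠀⠀⠀⠂⠒⣿⠒⠂⠿⠿⠿

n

⠀⠀⠀⠀⠀⠀⠀⠀⠀⠀⠀⠿⠿⠿
⠀⠀⠀⠀⠀⠀⠀⠀⠀⠀⠀⠿⠿⠿
⠀⠀⠀⠀⠀⠀⠀⠀⠀⠀⠀⠿⠿⠿
⠀⠀⠀⠀⠀⠀⠀⠀⠀⠀⠀⠿⠿⠿
⠀⠀⠀⠀⠀⠀⠀⠀⠀⠀⠀⠿⠿⠿
⠀⠀⠀⠀⠀⠒⠒⠒⠿⠒⠀⠿⠿⠿
⠀⠀⠀⠀⠀⠂⠒⠂⠒⠒⠀⠿⠿⠿
⠀⠀⠀⠀⠀⠒⣿⣾⠴⠴⠴⠿⠿⠿
⠀⠀⠀⠀⠀⠒⠴⣿⠴⣿⠴⠿⠿⠿
⠀⠀⠀⠀⠀⠒⣿⣿⠒⠂⣿⠿⠿⠿
⠀⠀⠀⠀⠀⠂⠒⠒⠂⣿⠒⠿⠿⠿
⠀⠀⠀⠀⠀⠒⠒⣿⠒⠒⠒⠿⠿⠿
⠀⠀⠀⠀⠀⠀⠂⠿⠒⠒⣿⠿⠿⠿
⠀⠀⠀⠀⠀⠀⠴⠂⠂⠴⠒⠿⠿⠿

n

⠀⠀⠀⠀⠀⠀⠀⠀⠀⠀⠀⠿⠿⠿
⠀⠀⠀⠀⠀⠀⠀⠀⠀⠀⠀⠿⠿⠿
⠀⠀⠀⠀⠀⠀⠀⠀⠀⠀⠀⠿⠿⠿
⠀⠀⠀⠀⠀⠀⠀⠀⠀⠀⠀⠿⠿⠿
⠀⠀⠀⠀⠀⠀⠀⠀⠀⠀⠀⠿⠿⠿
⠀⠀⠀⠀⠀⣿⠒⠒⠂⠒⠀⠿⠿⠿
⠀⠀⠀⠀⠀⠒⠒⠒⠿⠒⠀⠿⠿⠿
⠀⠀⠀⠀⠀⠂⠒⣾⠒⠒⠀⠿⠿⠿
⠀⠀⠀⠀⠀⠒⣿⠒⠴⠴⠴⠿⠿⠿
⠀⠀⠀⠀⠀⠒⠴⣿⠴⣿⠴⠿⠿⠿
⠀⠀⠀⠀⠀⠒⣿⣿⠒⠂⣿⠿⠿⠿
⠀⠀⠀⠀⠀⠂⠒⠒⠂⣿⠒⠿⠿⠿
⠀⠀⠀⠀⠀⠒⠒⣿⠒⠒⠒⠿⠿⠿
⠀⠀⠀⠀⠀⠀⠂⠿⠒⠒⣿⠿⠿⠿

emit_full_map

⣿⠒⠒⠂⠒⠀
⠒⠒⠒⠿⠒⠀
⠂⠒⣾⠒⠒⠀
⠒⣿⠒⠴⠴⠴
⠒⠴⣿⠴⣿⠴
⠒⣿⣿⠒⠂⣿
⠂⠒⠒⠂⣿⠒
⠒⠒⣿⠒⠒⠒
⠀⠂⠿⠒⠒⣿
⠀⠴⠂⠂⠴⠒
⠀⠂⠒⣿⠒⠂
⠀⠒⠴⠒⠒⠴
⠀⠂⠒⠒⠂⠂
⠀⠀⠂⠂⠒⣿
⠀⠀⠿⠴⠂⠒
⠀⠀⠂⠂⣿⠿
⠀⠀⠂⠒⠒⠂
⠀⠀⠴⣿⣿⣿
⠀⠀⣿⠒⠂⠒
⠀⠀⠒⠴⠴⠒


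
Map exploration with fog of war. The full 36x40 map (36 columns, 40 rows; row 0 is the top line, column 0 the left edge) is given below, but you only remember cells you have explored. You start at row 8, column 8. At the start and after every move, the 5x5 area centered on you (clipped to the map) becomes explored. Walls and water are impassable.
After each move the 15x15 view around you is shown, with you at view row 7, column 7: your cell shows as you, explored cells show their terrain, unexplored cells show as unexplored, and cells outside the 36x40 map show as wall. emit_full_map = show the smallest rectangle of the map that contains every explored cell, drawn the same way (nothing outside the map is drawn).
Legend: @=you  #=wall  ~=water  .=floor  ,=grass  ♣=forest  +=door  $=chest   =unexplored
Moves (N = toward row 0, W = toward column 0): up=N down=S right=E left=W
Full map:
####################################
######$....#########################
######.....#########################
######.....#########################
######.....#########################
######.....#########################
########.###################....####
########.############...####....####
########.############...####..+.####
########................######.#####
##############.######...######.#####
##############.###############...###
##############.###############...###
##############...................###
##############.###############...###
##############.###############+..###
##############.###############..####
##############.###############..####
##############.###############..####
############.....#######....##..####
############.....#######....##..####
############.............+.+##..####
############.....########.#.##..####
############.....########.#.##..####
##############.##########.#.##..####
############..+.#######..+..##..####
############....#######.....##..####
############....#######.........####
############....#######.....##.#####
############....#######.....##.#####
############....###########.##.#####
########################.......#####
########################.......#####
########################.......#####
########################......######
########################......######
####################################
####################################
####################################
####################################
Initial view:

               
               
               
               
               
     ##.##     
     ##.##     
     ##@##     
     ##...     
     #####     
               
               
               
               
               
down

               
               
               
               
     ##.##     
     ##.##     
     ##.##     
     ##@..     
     #####     
     #####     
               
               
               
               
               

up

               
               
               
               
               
     ##.##     
     ##.##     
     ##@##     
     ##...     
     #####     
     #####     
               
               
               
               

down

               
               
               
               
     ##.##     
     ##.##     
     ##.##     
     ##@..     
     #####     
     #####     
               
               
               
               
               

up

               
               
               
               
               
     ##.##     
     ##.##     
     ##@##     
     ##...     
     #####     
     #####     
               
               
               
               
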